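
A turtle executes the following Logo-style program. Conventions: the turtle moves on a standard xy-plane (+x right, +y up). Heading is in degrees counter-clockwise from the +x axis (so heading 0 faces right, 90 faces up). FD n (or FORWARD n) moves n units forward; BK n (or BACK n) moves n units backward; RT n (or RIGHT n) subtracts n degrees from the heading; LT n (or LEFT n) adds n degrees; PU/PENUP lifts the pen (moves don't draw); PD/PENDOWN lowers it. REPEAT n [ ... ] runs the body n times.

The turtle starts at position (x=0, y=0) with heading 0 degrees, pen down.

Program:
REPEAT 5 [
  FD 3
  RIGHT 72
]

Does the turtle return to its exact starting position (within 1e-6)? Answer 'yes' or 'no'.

Answer: yes

Derivation:
Executing turtle program step by step:
Start: pos=(0,0), heading=0, pen down
REPEAT 5 [
  -- iteration 1/5 --
  FD 3: (0,0) -> (3,0) [heading=0, draw]
  RT 72: heading 0 -> 288
  -- iteration 2/5 --
  FD 3: (3,0) -> (3.927,-2.853) [heading=288, draw]
  RT 72: heading 288 -> 216
  -- iteration 3/5 --
  FD 3: (3.927,-2.853) -> (1.5,-4.617) [heading=216, draw]
  RT 72: heading 216 -> 144
  -- iteration 4/5 --
  FD 3: (1.5,-4.617) -> (-0.927,-2.853) [heading=144, draw]
  RT 72: heading 144 -> 72
  -- iteration 5/5 --
  FD 3: (-0.927,-2.853) -> (0,0) [heading=72, draw]
  RT 72: heading 72 -> 0
]
Final: pos=(0,0), heading=0, 5 segment(s) drawn

Start position: (0, 0)
Final position: (0, 0)
Distance = 0; < 1e-6 -> CLOSED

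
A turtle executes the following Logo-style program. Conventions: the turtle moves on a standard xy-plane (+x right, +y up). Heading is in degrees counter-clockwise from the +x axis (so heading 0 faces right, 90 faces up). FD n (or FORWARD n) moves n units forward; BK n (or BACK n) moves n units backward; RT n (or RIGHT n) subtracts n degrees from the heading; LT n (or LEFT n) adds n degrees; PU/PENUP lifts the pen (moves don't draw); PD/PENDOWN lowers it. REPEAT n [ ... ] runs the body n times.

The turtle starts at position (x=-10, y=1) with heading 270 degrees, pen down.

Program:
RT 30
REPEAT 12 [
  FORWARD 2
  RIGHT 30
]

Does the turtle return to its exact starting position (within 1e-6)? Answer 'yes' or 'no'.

Executing turtle program step by step:
Start: pos=(-10,1), heading=270, pen down
RT 30: heading 270 -> 240
REPEAT 12 [
  -- iteration 1/12 --
  FD 2: (-10,1) -> (-11,-0.732) [heading=240, draw]
  RT 30: heading 240 -> 210
  -- iteration 2/12 --
  FD 2: (-11,-0.732) -> (-12.732,-1.732) [heading=210, draw]
  RT 30: heading 210 -> 180
  -- iteration 3/12 --
  FD 2: (-12.732,-1.732) -> (-14.732,-1.732) [heading=180, draw]
  RT 30: heading 180 -> 150
  -- iteration 4/12 --
  FD 2: (-14.732,-1.732) -> (-16.464,-0.732) [heading=150, draw]
  RT 30: heading 150 -> 120
  -- iteration 5/12 --
  FD 2: (-16.464,-0.732) -> (-17.464,1) [heading=120, draw]
  RT 30: heading 120 -> 90
  -- iteration 6/12 --
  FD 2: (-17.464,1) -> (-17.464,3) [heading=90, draw]
  RT 30: heading 90 -> 60
  -- iteration 7/12 --
  FD 2: (-17.464,3) -> (-16.464,4.732) [heading=60, draw]
  RT 30: heading 60 -> 30
  -- iteration 8/12 --
  FD 2: (-16.464,4.732) -> (-14.732,5.732) [heading=30, draw]
  RT 30: heading 30 -> 0
  -- iteration 9/12 --
  FD 2: (-14.732,5.732) -> (-12.732,5.732) [heading=0, draw]
  RT 30: heading 0 -> 330
  -- iteration 10/12 --
  FD 2: (-12.732,5.732) -> (-11,4.732) [heading=330, draw]
  RT 30: heading 330 -> 300
  -- iteration 11/12 --
  FD 2: (-11,4.732) -> (-10,3) [heading=300, draw]
  RT 30: heading 300 -> 270
  -- iteration 12/12 --
  FD 2: (-10,3) -> (-10,1) [heading=270, draw]
  RT 30: heading 270 -> 240
]
Final: pos=(-10,1), heading=240, 12 segment(s) drawn

Start position: (-10, 1)
Final position: (-10, 1)
Distance = 0; < 1e-6 -> CLOSED

Answer: yes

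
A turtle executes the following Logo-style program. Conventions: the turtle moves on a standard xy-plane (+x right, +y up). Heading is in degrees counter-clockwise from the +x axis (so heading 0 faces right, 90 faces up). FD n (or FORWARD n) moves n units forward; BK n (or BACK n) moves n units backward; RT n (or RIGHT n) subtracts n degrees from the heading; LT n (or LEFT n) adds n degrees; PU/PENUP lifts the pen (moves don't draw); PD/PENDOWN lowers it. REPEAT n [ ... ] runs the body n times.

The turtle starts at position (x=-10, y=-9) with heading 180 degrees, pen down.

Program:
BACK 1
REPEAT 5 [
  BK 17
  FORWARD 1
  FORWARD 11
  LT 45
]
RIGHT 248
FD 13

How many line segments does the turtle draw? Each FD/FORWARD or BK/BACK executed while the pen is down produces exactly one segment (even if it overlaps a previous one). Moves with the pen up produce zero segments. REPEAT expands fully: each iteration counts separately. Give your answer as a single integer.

Answer: 17

Derivation:
Executing turtle program step by step:
Start: pos=(-10,-9), heading=180, pen down
BK 1: (-10,-9) -> (-9,-9) [heading=180, draw]
REPEAT 5 [
  -- iteration 1/5 --
  BK 17: (-9,-9) -> (8,-9) [heading=180, draw]
  FD 1: (8,-9) -> (7,-9) [heading=180, draw]
  FD 11: (7,-9) -> (-4,-9) [heading=180, draw]
  LT 45: heading 180 -> 225
  -- iteration 2/5 --
  BK 17: (-4,-9) -> (8.021,3.021) [heading=225, draw]
  FD 1: (8.021,3.021) -> (7.314,2.314) [heading=225, draw]
  FD 11: (7.314,2.314) -> (-0.464,-5.464) [heading=225, draw]
  LT 45: heading 225 -> 270
  -- iteration 3/5 --
  BK 17: (-0.464,-5.464) -> (-0.464,11.536) [heading=270, draw]
  FD 1: (-0.464,11.536) -> (-0.464,10.536) [heading=270, draw]
  FD 11: (-0.464,10.536) -> (-0.464,-0.464) [heading=270, draw]
  LT 45: heading 270 -> 315
  -- iteration 4/5 --
  BK 17: (-0.464,-0.464) -> (-12.485,11.556) [heading=315, draw]
  FD 1: (-12.485,11.556) -> (-11.778,10.849) [heading=315, draw]
  FD 11: (-11.778,10.849) -> (-4,3.071) [heading=315, draw]
  LT 45: heading 315 -> 0
  -- iteration 5/5 --
  BK 17: (-4,3.071) -> (-21,3.071) [heading=0, draw]
  FD 1: (-21,3.071) -> (-20,3.071) [heading=0, draw]
  FD 11: (-20,3.071) -> (-9,3.071) [heading=0, draw]
  LT 45: heading 0 -> 45
]
RT 248: heading 45 -> 157
FD 13: (-9,3.071) -> (-20.967,8.151) [heading=157, draw]
Final: pos=(-20.967,8.151), heading=157, 17 segment(s) drawn
Segments drawn: 17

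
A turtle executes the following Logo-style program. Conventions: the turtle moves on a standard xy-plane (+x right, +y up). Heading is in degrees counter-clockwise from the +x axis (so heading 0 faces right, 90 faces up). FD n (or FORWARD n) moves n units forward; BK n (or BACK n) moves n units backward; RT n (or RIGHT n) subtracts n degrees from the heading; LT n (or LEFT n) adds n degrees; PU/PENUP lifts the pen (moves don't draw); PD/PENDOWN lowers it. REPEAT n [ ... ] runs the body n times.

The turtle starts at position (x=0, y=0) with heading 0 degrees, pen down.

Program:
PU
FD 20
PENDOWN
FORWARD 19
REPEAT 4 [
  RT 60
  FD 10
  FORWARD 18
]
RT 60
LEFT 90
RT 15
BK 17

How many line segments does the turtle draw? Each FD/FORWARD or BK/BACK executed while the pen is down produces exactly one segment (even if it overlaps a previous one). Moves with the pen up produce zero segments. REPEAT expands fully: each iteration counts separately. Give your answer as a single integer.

Answer: 10

Derivation:
Executing turtle program step by step:
Start: pos=(0,0), heading=0, pen down
PU: pen up
FD 20: (0,0) -> (20,0) [heading=0, move]
PD: pen down
FD 19: (20,0) -> (39,0) [heading=0, draw]
REPEAT 4 [
  -- iteration 1/4 --
  RT 60: heading 0 -> 300
  FD 10: (39,0) -> (44,-8.66) [heading=300, draw]
  FD 18: (44,-8.66) -> (53,-24.249) [heading=300, draw]
  -- iteration 2/4 --
  RT 60: heading 300 -> 240
  FD 10: (53,-24.249) -> (48,-32.909) [heading=240, draw]
  FD 18: (48,-32.909) -> (39,-48.497) [heading=240, draw]
  -- iteration 3/4 --
  RT 60: heading 240 -> 180
  FD 10: (39,-48.497) -> (29,-48.497) [heading=180, draw]
  FD 18: (29,-48.497) -> (11,-48.497) [heading=180, draw]
  -- iteration 4/4 --
  RT 60: heading 180 -> 120
  FD 10: (11,-48.497) -> (6,-39.837) [heading=120, draw]
  FD 18: (6,-39.837) -> (-3,-24.249) [heading=120, draw]
]
RT 60: heading 120 -> 60
LT 90: heading 60 -> 150
RT 15: heading 150 -> 135
BK 17: (-3,-24.249) -> (9.021,-36.27) [heading=135, draw]
Final: pos=(9.021,-36.27), heading=135, 10 segment(s) drawn
Segments drawn: 10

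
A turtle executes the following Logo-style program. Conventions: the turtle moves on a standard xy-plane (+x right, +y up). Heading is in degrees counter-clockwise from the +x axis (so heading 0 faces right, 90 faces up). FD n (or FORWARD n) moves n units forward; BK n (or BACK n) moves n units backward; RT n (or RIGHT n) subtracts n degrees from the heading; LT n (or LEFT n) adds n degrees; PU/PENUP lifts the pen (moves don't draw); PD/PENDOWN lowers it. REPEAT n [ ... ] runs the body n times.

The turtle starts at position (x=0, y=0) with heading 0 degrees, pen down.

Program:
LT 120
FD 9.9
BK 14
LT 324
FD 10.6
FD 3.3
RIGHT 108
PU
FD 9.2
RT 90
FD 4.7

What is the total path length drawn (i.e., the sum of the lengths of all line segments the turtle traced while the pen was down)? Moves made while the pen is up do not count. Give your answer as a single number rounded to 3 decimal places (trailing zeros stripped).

Answer: 37.8

Derivation:
Executing turtle program step by step:
Start: pos=(0,0), heading=0, pen down
LT 120: heading 0 -> 120
FD 9.9: (0,0) -> (-4.95,8.574) [heading=120, draw]
BK 14: (-4.95,8.574) -> (2.05,-3.551) [heading=120, draw]
LT 324: heading 120 -> 84
FD 10.6: (2.05,-3.551) -> (3.158,6.991) [heading=84, draw]
FD 3.3: (3.158,6.991) -> (3.503,10.273) [heading=84, draw]
RT 108: heading 84 -> 336
PU: pen up
FD 9.2: (3.503,10.273) -> (11.908,6.531) [heading=336, move]
RT 90: heading 336 -> 246
FD 4.7: (11.908,6.531) -> (9.996,2.238) [heading=246, move]
Final: pos=(9.996,2.238), heading=246, 4 segment(s) drawn

Segment lengths:
  seg 1: (0,0) -> (-4.95,8.574), length = 9.9
  seg 2: (-4.95,8.574) -> (2.05,-3.551), length = 14
  seg 3: (2.05,-3.551) -> (3.158,6.991), length = 10.6
  seg 4: (3.158,6.991) -> (3.503,10.273), length = 3.3
Total = 37.8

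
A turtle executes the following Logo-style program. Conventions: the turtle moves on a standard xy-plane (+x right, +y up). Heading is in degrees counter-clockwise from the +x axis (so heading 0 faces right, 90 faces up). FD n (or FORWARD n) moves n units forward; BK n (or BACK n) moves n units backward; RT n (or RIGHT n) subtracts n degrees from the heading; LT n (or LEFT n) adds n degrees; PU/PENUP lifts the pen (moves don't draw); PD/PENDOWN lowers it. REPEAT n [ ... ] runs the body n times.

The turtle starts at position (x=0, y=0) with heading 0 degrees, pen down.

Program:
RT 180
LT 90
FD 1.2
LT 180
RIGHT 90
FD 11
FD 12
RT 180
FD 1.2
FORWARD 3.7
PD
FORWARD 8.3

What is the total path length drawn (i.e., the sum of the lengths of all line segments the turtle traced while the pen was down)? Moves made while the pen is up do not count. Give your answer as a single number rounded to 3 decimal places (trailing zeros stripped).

Answer: 37.4

Derivation:
Executing turtle program step by step:
Start: pos=(0,0), heading=0, pen down
RT 180: heading 0 -> 180
LT 90: heading 180 -> 270
FD 1.2: (0,0) -> (0,-1.2) [heading=270, draw]
LT 180: heading 270 -> 90
RT 90: heading 90 -> 0
FD 11: (0,-1.2) -> (11,-1.2) [heading=0, draw]
FD 12: (11,-1.2) -> (23,-1.2) [heading=0, draw]
RT 180: heading 0 -> 180
FD 1.2: (23,-1.2) -> (21.8,-1.2) [heading=180, draw]
FD 3.7: (21.8,-1.2) -> (18.1,-1.2) [heading=180, draw]
PD: pen down
FD 8.3: (18.1,-1.2) -> (9.8,-1.2) [heading=180, draw]
Final: pos=(9.8,-1.2), heading=180, 6 segment(s) drawn

Segment lengths:
  seg 1: (0,0) -> (0,-1.2), length = 1.2
  seg 2: (0,-1.2) -> (11,-1.2), length = 11
  seg 3: (11,-1.2) -> (23,-1.2), length = 12
  seg 4: (23,-1.2) -> (21.8,-1.2), length = 1.2
  seg 5: (21.8,-1.2) -> (18.1,-1.2), length = 3.7
  seg 6: (18.1,-1.2) -> (9.8,-1.2), length = 8.3
Total = 37.4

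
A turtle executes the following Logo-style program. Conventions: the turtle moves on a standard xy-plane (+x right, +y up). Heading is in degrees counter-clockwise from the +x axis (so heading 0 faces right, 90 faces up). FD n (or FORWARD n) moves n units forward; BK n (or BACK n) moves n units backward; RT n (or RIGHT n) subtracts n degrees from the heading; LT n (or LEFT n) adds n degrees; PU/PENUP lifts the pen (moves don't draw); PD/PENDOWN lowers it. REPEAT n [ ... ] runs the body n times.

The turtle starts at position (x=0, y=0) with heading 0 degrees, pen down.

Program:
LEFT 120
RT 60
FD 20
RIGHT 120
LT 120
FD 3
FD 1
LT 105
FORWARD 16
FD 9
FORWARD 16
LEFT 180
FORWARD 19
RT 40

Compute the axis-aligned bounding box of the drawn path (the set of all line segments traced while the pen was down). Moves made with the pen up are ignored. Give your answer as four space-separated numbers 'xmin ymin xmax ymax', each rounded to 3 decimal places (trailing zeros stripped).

Executing turtle program step by step:
Start: pos=(0,0), heading=0, pen down
LT 120: heading 0 -> 120
RT 60: heading 120 -> 60
FD 20: (0,0) -> (10,17.321) [heading=60, draw]
RT 120: heading 60 -> 300
LT 120: heading 300 -> 60
FD 3: (10,17.321) -> (11.5,19.919) [heading=60, draw]
FD 1: (11.5,19.919) -> (12,20.785) [heading=60, draw]
LT 105: heading 60 -> 165
FD 16: (12,20.785) -> (-3.455,24.926) [heading=165, draw]
FD 9: (-3.455,24.926) -> (-12.148,27.255) [heading=165, draw]
FD 16: (-12.148,27.255) -> (-27.603,31.396) [heading=165, draw]
LT 180: heading 165 -> 345
FD 19: (-27.603,31.396) -> (-9.25,26.479) [heading=345, draw]
RT 40: heading 345 -> 305
Final: pos=(-9.25,26.479), heading=305, 7 segment(s) drawn

Segment endpoints: x in {-27.603, -12.148, -9.25, -3.455, 0, 10, 11.5, 12}, y in {0, 17.321, 19.919, 20.785, 24.926, 26.479, 27.255, 31.396}
xmin=-27.603, ymin=0, xmax=12, ymax=31.396

Answer: -27.603 0 12 31.396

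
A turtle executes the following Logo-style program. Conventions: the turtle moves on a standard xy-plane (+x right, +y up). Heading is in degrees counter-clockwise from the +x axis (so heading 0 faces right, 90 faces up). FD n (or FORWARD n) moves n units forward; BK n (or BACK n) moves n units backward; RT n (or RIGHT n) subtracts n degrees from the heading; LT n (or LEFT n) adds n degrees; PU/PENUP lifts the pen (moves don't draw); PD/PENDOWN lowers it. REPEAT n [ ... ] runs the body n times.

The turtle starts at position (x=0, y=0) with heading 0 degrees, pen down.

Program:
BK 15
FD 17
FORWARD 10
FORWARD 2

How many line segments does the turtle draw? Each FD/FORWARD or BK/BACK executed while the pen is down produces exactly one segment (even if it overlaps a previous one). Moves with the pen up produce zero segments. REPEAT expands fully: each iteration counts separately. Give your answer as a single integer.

Executing turtle program step by step:
Start: pos=(0,0), heading=0, pen down
BK 15: (0,0) -> (-15,0) [heading=0, draw]
FD 17: (-15,0) -> (2,0) [heading=0, draw]
FD 10: (2,0) -> (12,0) [heading=0, draw]
FD 2: (12,0) -> (14,0) [heading=0, draw]
Final: pos=(14,0), heading=0, 4 segment(s) drawn
Segments drawn: 4

Answer: 4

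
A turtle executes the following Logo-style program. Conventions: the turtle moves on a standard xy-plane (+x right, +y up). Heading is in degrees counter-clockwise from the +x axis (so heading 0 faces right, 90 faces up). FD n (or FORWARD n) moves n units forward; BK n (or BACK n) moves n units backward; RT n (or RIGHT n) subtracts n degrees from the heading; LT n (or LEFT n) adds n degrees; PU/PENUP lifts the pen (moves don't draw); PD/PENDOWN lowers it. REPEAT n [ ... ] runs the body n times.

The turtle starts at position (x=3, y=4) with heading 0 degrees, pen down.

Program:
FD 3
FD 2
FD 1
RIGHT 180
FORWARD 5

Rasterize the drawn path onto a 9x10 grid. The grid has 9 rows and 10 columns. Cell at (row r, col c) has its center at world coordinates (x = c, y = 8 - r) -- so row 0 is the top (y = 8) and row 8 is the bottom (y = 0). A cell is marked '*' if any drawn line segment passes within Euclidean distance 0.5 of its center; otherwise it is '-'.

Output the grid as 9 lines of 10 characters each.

Segment 0: (3,4) -> (6,4)
Segment 1: (6,4) -> (8,4)
Segment 2: (8,4) -> (9,4)
Segment 3: (9,4) -> (4,4)

Answer: ----------
----------
----------
----------
---*******
----------
----------
----------
----------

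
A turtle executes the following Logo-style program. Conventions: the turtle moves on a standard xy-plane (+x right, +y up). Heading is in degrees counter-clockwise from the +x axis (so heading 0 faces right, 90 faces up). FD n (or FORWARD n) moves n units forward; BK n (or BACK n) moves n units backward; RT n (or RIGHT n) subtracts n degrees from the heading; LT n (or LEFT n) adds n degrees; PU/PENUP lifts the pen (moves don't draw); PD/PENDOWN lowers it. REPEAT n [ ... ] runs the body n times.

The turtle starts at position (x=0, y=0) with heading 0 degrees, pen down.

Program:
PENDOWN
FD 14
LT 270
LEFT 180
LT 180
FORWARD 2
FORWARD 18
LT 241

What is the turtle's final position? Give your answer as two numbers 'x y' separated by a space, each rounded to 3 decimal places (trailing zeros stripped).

Answer: 14 -20

Derivation:
Executing turtle program step by step:
Start: pos=(0,0), heading=0, pen down
PD: pen down
FD 14: (0,0) -> (14,0) [heading=0, draw]
LT 270: heading 0 -> 270
LT 180: heading 270 -> 90
LT 180: heading 90 -> 270
FD 2: (14,0) -> (14,-2) [heading=270, draw]
FD 18: (14,-2) -> (14,-20) [heading=270, draw]
LT 241: heading 270 -> 151
Final: pos=(14,-20), heading=151, 3 segment(s) drawn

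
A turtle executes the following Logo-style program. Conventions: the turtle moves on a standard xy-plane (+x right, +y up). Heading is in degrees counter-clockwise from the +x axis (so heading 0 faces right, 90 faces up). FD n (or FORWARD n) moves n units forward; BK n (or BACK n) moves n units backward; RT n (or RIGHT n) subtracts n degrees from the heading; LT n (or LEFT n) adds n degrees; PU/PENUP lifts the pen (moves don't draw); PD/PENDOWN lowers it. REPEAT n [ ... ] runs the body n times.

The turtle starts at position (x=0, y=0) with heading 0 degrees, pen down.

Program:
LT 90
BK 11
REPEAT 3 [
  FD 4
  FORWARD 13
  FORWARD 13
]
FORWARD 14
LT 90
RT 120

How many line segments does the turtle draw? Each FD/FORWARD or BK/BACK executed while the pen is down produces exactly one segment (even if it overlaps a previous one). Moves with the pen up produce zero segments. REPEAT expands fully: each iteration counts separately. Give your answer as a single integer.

Answer: 11

Derivation:
Executing turtle program step by step:
Start: pos=(0,0), heading=0, pen down
LT 90: heading 0 -> 90
BK 11: (0,0) -> (0,-11) [heading=90, draw]
REPEAT 3 [
  -- iteration 1/3 --
  FD 4: (0,-11) -> (0,-7) [heading=90, draw]
  FD 13: (0,-7) -> (0,6) [heading=90, draw]
  FD 13: (0,6) -> (0,19) [heading=90, draw]
  -- iteration 2/3 --
  FD 4: (0,19) -> (0,23) [heading=90, draw]
  FD 13: (0,23) -> (0,36) [heading=90, draw]
  FD 13: (0,36) -> (0,49) [heading=90, draw]
  -- iteration 3/3 --
  FD 4: (0,49) -> (0,53) [heading=90, draw]
  FD 13: (0,53) -> (0,66) [heading=90, draw]
  FD 13: (0,66) -> (0,79) [heading=90, draw]
]
FD 14: (0,79) -> (0,93) [heading=90, draw]
LT 90: heading 90 -> 180
RT 120: heading 180 -> 60
Final: pos=(0,93), heading=60, 11 segment(s) drawn
Segments drawn: 11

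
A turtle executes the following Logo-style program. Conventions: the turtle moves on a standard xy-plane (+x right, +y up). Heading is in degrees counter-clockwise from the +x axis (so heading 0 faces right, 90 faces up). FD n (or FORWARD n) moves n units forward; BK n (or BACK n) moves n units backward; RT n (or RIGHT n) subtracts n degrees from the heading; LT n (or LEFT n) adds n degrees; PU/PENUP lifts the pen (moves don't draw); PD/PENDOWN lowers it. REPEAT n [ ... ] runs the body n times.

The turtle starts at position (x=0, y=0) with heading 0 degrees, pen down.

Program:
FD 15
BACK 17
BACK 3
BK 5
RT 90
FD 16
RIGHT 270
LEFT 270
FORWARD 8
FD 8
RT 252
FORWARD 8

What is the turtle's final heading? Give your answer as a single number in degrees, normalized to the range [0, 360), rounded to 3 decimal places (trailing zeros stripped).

Executing turtle program step by step:
Start: pos=(0,0), heading=0, pen down
FD 15: (0,0) -> (15,0) [heading=0, draw]
BK 17: (15,0) -> (-2,0) [heading=0, draw]
BK 3: (-2,0) -> (-5,0) [heading=0, draw]
BK 5: (-5,0) -> (-10,0) [heading=0, draw]
RT 90: heading 0 -> 270
FD 16: (-10,0) -> (-10,-16) [heading=270, draw]
RT 270: heading 270 -> 0
LT 270: heading 0 -> 270
FD 8: (-10,-16) -> (-10,-24) [heading=270, draw]
FD 8: (-10,-24) -> (-10,-32) [heading=270, draw]
RT 252: heading 270 -> 18
FD 8: (-10,-32) -> (-2.392,-29.528) [heading=18, draw]
Final: pos=(-2.392,-29.528), heading=18, 8 segment(s) drawn

Answer: 18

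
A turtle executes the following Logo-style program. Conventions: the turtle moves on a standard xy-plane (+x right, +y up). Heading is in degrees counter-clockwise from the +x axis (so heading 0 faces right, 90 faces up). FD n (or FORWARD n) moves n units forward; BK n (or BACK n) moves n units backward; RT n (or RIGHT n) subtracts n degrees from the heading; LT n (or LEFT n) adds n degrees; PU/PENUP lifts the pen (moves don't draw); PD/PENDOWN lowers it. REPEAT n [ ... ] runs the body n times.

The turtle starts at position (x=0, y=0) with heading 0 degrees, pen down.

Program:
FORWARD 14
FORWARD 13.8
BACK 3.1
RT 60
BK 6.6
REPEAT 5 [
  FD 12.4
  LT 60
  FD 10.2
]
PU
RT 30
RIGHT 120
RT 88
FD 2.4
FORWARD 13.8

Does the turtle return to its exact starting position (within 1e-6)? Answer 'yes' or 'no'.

Answer: no

Derivation:
Executing turtle program step by step:
Start: pos=(0,0), heading=0, pen down
FD 14: (0,0) -> (14,0) [heading=0, draw]
FD 13.8: (14,0) -> (27.8,0) [heading=0, draw]
BK 3.1: (27.8,0) -> (24.7,0) [heading=0, draw]
RT 60: heading 0 -> 300
BK 6.6: (24.7,0) -> (21.4,5.716) [heading=300, draw]
REPEAT 5 [
  -- iteration 1/5 --
  FD 12.4: (21.4,5.716) -> (27.6,-5.023) [heading=300, draw]
  LT 60: heading 300 -> 0
  FD 10.2: (27.6,-5.023) -> (37.8,-5.023) [heading=0, draw]
  -- iteration 2/5 --
  FD 12.4: (37.8,-5.023) -> (50.2,-5.023) [heading=0, draw]
  LT 60: heading 0 -> 60
  FD 10.2: (50.2,-5.023) -> (55.3,3.811) [heading=60, draw]
  -- iteration 3/5 --
  FD 12.4: (55.3,3.811) -> (61.5,14.549) [heading=60, draw]
  LT 60: heading 60 -> 120
  FD 10.2: (61.5,14.549) -> (56.4,23.383) [heading=120, draw]
  -- iteration 4/5 --
  FD 12.4: (56.4,23.383) -> (50.2,34.121) [heading=120, draw]
  LT 60: heading 120 -> 180
  FD 10.2: (50.2,34.121) -> (40,34.121) [heading=180, draw]
  -- iteration 5/5 --
  FD 12.4: (40,34.121) -> (27.6,34.121) [heading=180, draw]
  LT 60: heading 180 -> 240
  FD 10.2: (27.6,34.121) -> (22.5,25.288) [heading=240, draw]
]
PU: pen up
RT 30: heading 240 -> 210
RT 120: heading 210 -> 90
RT 88: heading 90 -> 2
FD 2.4: (22.5,25.288) -> (24.899,25.372) [heading=2, move]
FD 13.8: (24.899,25.372) -> (38.69,25.853) [heading=2, move]
Final: pos=(38.69,25.853), heading=2, 14 segment(s) drawn

Start position: (0, 0)
Final position: (38.69, 25.853)
Distance = 46.533; >= 1e-6 -> NOT closed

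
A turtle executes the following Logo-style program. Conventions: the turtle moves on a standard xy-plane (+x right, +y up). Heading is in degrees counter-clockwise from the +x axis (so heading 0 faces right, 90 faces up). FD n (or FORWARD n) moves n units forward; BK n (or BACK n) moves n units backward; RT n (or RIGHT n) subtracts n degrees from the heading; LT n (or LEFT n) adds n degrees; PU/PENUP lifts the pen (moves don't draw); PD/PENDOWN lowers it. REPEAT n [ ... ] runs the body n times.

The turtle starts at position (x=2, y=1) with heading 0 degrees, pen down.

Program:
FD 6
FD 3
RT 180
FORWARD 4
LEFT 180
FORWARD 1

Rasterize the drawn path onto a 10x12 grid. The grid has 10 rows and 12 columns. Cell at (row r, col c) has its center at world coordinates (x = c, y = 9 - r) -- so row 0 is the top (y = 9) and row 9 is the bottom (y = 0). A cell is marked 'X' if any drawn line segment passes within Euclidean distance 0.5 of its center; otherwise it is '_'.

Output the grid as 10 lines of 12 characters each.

Answer: ____________
____________
____________
____________
____________
____________
____________
____________
__XXXXXXXXXX
____________

Derivation:
Segment 0: (2,1) -> (8,1)
Segment 1: (8,1) -> (11,1)
Segment 2: (11,1) -> (7,1)
Segment 3: (7,1) -> (8,1)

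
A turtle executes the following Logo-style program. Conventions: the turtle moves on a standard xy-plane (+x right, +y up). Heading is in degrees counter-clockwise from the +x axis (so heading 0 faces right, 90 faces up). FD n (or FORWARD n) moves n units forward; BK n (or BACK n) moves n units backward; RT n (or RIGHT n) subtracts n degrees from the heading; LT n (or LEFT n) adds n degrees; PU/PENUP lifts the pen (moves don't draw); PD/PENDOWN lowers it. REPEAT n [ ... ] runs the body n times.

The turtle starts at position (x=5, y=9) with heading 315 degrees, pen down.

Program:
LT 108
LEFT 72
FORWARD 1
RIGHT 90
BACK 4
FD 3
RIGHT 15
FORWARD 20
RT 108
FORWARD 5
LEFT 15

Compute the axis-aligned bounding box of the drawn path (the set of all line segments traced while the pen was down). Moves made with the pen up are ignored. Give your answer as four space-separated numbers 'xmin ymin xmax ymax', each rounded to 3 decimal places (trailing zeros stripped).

Answer: 1.464 6.879 21.946 19

Derivation:
Executing turtle program step by step:
Start: pos=(5,9), heading=315, pen down
LT 108: heading 315 -> 63
LT 72: heading 63 -> 135
FD 1: (5,9) -> (4.293,9.707) [heading=135, draw]
RT 90: heading 135 -> 45
BK 4: (4.293,9.707) -> (1.464,6.879) [heading=45, draw]
FD 3: (1.464,6.879) -> (3.586,9) [heading=45, draw]
RT 15: heading 45 -> 30
FD 20: (3.586,9) -> (20.906,19) [heading=30, draw]
RT 108: heading 30 -> 282
FD 5: (20.906,19) -> (21.946,14.109) [heading=282, draw]
LT 15: heading 282 -> 297
Final: pos=(21.946,14.109), heading=297, 5 segment(s) drawn

Segment endpoints: x in {1.464, 3.586, 4.293, 5, 20.906, 21.946}, y in {6.879, 9, 9.707, 14.109, 19}
xmin=1.464, ymin=6.879, xmax=21.946, ymax=19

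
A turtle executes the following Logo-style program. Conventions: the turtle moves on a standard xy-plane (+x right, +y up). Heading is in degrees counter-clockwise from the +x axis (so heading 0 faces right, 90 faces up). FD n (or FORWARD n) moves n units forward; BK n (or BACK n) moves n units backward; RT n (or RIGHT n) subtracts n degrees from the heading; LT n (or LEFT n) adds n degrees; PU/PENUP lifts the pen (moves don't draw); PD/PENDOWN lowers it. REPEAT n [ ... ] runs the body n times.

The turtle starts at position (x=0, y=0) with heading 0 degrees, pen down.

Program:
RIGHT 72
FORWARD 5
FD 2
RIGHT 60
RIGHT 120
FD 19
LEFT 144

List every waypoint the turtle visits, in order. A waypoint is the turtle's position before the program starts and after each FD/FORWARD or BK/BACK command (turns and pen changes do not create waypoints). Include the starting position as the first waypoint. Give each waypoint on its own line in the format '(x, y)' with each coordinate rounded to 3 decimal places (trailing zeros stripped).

Answer: (0, 0)
(1.545, -4.755)
(2.163, -6.657)
(-3.708, 11.413)

Derivation:
Executing turtle program step by step:
Start: pos=(0,0), heading=0, pen down
RT 72: heading 0 -> 288
FD 5: (0,0) -> (1.545,-4.755) [heading=288, draw]
FD 2: (1.545,-4.755) -> (2.163,-6.657) [heading=288, draw]
RT 60: heading 288 -> 228
RT 120: heading 228 -> 108
FD 19: (2.163,-6.657) -> (-3.708,11.413) [heading=108, draw]
LT 144: heading 108 -> 252
Final: pos=(-3.708,11.413), heading=252, 3 segment(s) drawn
Waypoints (4 total):
(0, 0)
(1.545, -4.755)
(2.163, -6.657)
(-3.708, 11.413)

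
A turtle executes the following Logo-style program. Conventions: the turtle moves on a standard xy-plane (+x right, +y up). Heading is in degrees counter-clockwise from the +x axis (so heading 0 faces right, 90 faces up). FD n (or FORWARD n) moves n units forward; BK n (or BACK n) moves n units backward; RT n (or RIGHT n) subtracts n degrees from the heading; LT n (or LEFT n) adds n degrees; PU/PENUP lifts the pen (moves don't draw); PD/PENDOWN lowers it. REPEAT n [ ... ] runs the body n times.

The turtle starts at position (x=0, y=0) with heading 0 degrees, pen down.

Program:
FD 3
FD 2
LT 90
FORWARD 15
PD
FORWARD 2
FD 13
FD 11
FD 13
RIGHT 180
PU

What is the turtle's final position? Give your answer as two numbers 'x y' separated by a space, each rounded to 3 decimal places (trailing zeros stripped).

Executing turtle program step by step:
Start: pos=(0,0), heading=0, pen down
FD 3: (0,0) -> (3,0) [heading=0, draw]
FD 2: (3,0) -> (5,0) [heading=0, draw]
LT 90: heading 0 -> 90
FD 15: (5,0) -> (5,15) [heading=90, draw]
PD: pen down
FD 2: (5,15) -> (5,17) [heading=90, draw]
FD 13: (5,17) -> (5,30) [heading=90, draw]
FD 11: (5,30) -> (5,41) [heading=90, draw]
FD 13: (5,41) -> (5,54) [heading=90, draw]
RT 180: heading 90 -> 270
PU: pen up
Final: pos=(5,54), heading=270, 7 segment(s) drawn

Answer: 5 54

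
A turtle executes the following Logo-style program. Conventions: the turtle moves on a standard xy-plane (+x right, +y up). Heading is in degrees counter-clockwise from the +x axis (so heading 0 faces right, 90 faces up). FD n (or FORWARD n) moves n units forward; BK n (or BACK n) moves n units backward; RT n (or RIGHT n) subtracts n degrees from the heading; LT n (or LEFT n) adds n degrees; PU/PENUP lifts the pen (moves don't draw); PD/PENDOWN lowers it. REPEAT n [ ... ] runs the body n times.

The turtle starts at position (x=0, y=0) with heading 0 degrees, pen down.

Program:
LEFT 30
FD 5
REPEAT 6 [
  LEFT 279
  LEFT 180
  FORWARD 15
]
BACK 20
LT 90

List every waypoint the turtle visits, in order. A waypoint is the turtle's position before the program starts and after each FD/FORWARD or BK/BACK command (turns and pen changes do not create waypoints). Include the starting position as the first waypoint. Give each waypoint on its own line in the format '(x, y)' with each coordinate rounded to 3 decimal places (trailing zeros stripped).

Executing turtle program step by step:
Start: pos=(0,0), heading=0, pen down
LT 30: heading 0 -> 30
FD 5: (0,0) -> (4.33,2.5) [heading=30, draw]
REPEAT 6 [
  -- iteration 1/6 --
  LT 279: heading 30 -> 309
  LT 180: heading 309 -> 129
  FD 15: (4.33,2.5) -> (-5.11,14.157) [heading=129, draw]
  -- iteration 2/6 --
  LT 279: heading 129 -> 48
  LT 180: heading 48 -> 228
  FD 15: (-5.11,14.157) -> (-15.147,3.01) [heading=228, draw]
  -- iteration 3/6 --
  LT 279: heading 228 -> 147
  LT 180: heading 147 -> 327
  FD 15: (-15.147,3.01) -> (-2.567,-5.16) [heading=327, draw]
  -- iteration 4/6 --
  LT 279: heading 327 -> 246
  LT 180: heading 246 -> 66
  FD 15: (-2.567,-5.16) -> (3.534,8.544) [heading=66, draw]
  -- iteration 5/6 --
  LT 279: heading 66 -> 345
  LT 180: heading 345 -> 165
  FD 15: (3.534,8.544) -> (-10.954,12.426) [heading=165, draw]
  -- iteration 6/6 --
  LT 279: heading 165 -> 84
  LT 180: heading 84 -> 264
  FD 15: (-10.954,12.426) -> (-12.522,-2.492) [heading=264, draw]
]
BK 20: (-12.522,-2.492) -> (-10.432,17.399) [heading=264, draw]
LT 90: heading 264 -> 354
Final: pos=(-10.432,17.399), heading=354, 8 segment(s) drawn
Waypoints (9 total):
(0, 0)
(4.33, 2.5)
(-5.11, 14.157)
(-15.147, 3.01)
(-2.567, -5.16)
(3.534, 8.544)
(-10.954, 12.426)
(-12.522, -2.492)
(-10.432, 17.399)

Answer: (0, 0)
(4.33, 2.5)
(-5.11, 14.157)
(-15.147, 3.01)
(-2.567, -5.16)
(3.534, 8.544)
(-10.954, 12.426)
(-12.522, -2.492)
(-10.432, 17.399)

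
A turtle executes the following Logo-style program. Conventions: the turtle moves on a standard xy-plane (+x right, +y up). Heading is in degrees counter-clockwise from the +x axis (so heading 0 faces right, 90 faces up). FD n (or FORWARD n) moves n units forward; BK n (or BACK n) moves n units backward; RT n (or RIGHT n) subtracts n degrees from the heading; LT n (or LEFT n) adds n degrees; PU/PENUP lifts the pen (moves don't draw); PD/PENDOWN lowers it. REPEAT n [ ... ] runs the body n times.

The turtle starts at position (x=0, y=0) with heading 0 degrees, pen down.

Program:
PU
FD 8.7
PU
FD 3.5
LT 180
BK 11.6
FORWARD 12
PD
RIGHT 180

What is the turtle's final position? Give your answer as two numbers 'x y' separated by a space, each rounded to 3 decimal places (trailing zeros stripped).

Answer: 11.8 0

Derivation:
Executing turtle program step by step:
Start: pos=(0,0), heading=0, pen down
PU: pen up
FD 8.7: (0,0) -> (8.7,0) [heading=0, move]
PU: pen up
FD 3.5: (8.7,0) -> (12.2,0) [heading=0, move]
LT 180: heading 0 -> 180
BK 11.6: (12.2,0) -> (23.8,0) [heading=180, move]
FD 12: (23.8,0) -> (11.8,0) [heading=180, move]
PD: pen down
RT 180: heading 180 -> 0
Final: pos=(11.8,0), heading=0, 0 segment(s) drawn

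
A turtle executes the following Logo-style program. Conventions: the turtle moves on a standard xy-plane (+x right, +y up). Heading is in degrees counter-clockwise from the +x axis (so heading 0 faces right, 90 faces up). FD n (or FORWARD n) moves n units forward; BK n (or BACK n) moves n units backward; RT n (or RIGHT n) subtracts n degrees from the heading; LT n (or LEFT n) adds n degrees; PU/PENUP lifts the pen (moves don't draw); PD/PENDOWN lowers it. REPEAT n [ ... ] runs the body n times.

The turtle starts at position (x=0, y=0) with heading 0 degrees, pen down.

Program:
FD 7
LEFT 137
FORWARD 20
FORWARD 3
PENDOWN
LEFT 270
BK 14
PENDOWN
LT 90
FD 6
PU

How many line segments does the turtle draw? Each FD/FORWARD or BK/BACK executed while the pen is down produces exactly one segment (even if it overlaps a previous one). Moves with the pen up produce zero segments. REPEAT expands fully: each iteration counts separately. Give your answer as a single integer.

Answer: 5

Derivation:
Executing turtle program step by step:
Start: pos=(0,0), heading=0, pen down
FD 7: (0,0) -> (7,0) [heading=0, draw]
LT 137: heading 0 -> 137
FD 20: (7,0) -> (-7.627,13.64) [heading=137, draw]
FD 3: (-7.627,13.64) -> (-9.821,15.686) [heading=137, draw]
PD: pen down
LT 270: heading 137 -> 47
BK 14: (-9.821,15.686) -> (-19.369,5.447) [heading=47, draw]
PD: pen down
LT 90: heading 47 -> 137
FD 6: (-19.369,5.447) -> (-23.757,9.539) [heading=137, draw]
PU: pen up
Final: pos=(-23.757,9.539), heading=137, 5 segment(s) drawn
Segments drawn: 5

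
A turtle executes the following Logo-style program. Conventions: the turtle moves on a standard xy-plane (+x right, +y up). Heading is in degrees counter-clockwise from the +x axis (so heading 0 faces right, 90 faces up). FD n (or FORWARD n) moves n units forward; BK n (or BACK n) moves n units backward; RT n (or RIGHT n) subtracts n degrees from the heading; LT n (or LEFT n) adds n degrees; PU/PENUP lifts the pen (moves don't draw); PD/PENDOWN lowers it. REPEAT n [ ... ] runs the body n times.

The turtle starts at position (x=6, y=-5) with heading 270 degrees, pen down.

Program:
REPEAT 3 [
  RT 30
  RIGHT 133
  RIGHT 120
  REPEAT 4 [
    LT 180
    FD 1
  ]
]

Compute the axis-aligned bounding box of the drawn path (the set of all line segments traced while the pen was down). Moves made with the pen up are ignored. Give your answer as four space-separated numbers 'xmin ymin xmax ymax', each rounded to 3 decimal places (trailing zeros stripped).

Executing turtle program step by step:
Start: pos=(6,-5), heading=270, pen down
REPEAT 3 [
  -- iteration 1/3 --
  RT 30: heading 270 -> 240
  RT 133: heading 240 -> 107
  RT 120: heading 107 -> 347
  REPEAT 4 [
    -- iteration 1/4 --
    LT 180: heading 347 -> 167
    FD 1: (6,-5) -> (5.026,-4.775) [heading=167, draw]
    -- iteration 2/4 --
    LT 180: heading 167 -> 347
    FD 1: (5.026,-4.775) -> (6,-5) [heading=347, draw]
    -- iteration 3/4 --
    LT 180: heading 347 -> 167
    FD 1: (6,-5) -> (5.026,-4.775) [heading=167, draw]
    -- iteration 4/4 --
    LT 180: heading 167 -> 347
    FD 1: (5.026,-4.775) -> (6,-5) [heading=347, draw]
  ]
  -- iteration 2/3 --
  RT 30: heading 347 -> 317
  RT 133: heading 317 -> 184
  RT 120: heading 184 -> 64
  REPEAT 4 [
    -- iteration 1/4 --
    LT 180: heading 64 -> 244
    FD 1: (6,-5) -> (5.562,-5.899) [heading=244, draw]
    -- iteration 2/4 --
    LT 180: heading 244 -> 64
    FD 1: (5.562,-5.899) -> (6,-5) [heading=64, draw]
    -- iteration 3/4 --
    LT 180: heading 64 -> 244
    FD 1: (6,-5) -> (5.562,-5.899) [heading=244, draw]
    -- iteration 4/4 --
    LT 180: heading 244 -> 64
    FD 1: (5.562,-5.899) -> (6,-5) [heading=64, draw]
  ]
  -- iteration 3/3 --
  RT 30: heading 64 -> 34
  RT 133: heading 34 -> 261
  RT 120: heading 261 -> 141
  REPEAT 4 [
    -- iteration 1/4 --
    LT 180: heading 141 -> 321
    FD 1: (6,-5) -> (6.777,-5.629) [heading=321, draw]
    -- iteration 2/4 --
    LT 180: heading 321 -> 141
    FD 1: (6.777,-5.629) -> (6,-5) [heading=141, draw]
    -- iteration 3/4 --
    LT 180: heading 141 -> 321
    FD 1: (6,-5) -> (6.777,-5.629) [heading=321, draw]
    -- iteration 4/4 --
    LT 180: heading 321 -> 141
    FD 1: (6.777,-5.629) -> (6,-5) [heading=141, draw]
  ]
]
Final: pos=(6,-5), heading=141, 12 segment(s) drawn

Segment endpoints: x in {5.026, 5.562, 5.562, 6, 6.777}, y in {-5.899, -5.899, -5.629, -5, -4.775}
xmin=5.026, ymin=-5.899, xmax=6.777, ymax=-4.775

Answer: 5.026 -5.899 6.777 -4.775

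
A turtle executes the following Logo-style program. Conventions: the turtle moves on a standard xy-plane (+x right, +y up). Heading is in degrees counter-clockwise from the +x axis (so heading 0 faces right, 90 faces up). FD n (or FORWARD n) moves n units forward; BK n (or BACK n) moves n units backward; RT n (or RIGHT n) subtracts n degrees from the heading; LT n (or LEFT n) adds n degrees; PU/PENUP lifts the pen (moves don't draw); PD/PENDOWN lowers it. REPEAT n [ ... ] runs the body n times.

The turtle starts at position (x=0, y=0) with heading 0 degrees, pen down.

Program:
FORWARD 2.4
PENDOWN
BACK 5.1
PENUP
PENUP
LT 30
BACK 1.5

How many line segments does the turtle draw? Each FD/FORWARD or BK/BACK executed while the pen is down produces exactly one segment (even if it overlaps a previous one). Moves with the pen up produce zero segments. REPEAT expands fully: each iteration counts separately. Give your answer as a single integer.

Executing turtle program step by step:
Start: pos=(0,0), heading=0, pen down
FD 2.4: (0,0) -> (2.4,0) [heading=0, draw]
PD: pen down
BK 5.1: (2.4,0) -> (-2.7,0) [heading=0, draw]
PU: pen up
PU: pen up
LT 30: heading 0 -> 30
BK 1.5: (-2.7,0) -> (-3.999,-0.75) [heading=30, move]
Final: pos=(-3.999,-0.75), heading=30, 2 segment(s) drawn
Segments drawn: 2

Answer: 2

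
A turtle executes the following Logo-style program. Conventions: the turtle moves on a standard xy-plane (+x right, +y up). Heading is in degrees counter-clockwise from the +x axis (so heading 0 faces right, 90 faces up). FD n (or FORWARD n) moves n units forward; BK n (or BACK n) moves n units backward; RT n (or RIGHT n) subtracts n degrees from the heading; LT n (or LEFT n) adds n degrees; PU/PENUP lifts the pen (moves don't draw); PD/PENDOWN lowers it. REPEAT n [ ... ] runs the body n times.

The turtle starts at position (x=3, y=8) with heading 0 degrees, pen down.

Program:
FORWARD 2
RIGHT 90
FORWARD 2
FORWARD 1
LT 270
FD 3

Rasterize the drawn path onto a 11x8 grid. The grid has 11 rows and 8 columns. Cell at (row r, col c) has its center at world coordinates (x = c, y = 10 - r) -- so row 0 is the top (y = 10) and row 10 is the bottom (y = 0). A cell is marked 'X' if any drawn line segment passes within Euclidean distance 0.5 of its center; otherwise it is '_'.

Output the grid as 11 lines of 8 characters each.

Segment 0: (3,8) -> (5,8)
Segment 1: (5,8) -> (5,6)
Segment 2: (5,6) -> (5,5)
Segment 3: (5,5) -> (2,5)

Answer: ________
________
___XXX__
_____X__
_____X__
__XXXX__
________
________
________
________
________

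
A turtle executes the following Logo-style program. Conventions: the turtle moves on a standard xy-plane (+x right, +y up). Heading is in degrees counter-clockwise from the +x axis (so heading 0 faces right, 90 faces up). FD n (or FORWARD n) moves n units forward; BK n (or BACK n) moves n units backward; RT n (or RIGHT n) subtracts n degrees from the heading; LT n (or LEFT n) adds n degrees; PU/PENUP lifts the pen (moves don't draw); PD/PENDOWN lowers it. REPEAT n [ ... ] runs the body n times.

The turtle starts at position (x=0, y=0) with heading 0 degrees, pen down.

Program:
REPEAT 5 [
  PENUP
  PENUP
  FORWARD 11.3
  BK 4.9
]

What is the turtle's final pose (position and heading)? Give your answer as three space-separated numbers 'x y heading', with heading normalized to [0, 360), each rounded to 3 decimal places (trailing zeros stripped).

Answer: 32 0 0

Derivation:
Executing turtle program step by step:
Start: pos=(0,0), heading=0, pen down
REPEAT 5 [
  -- iteration 1/5 --
  PU: pen up
  PU: pen up
  FD 11.3: (0,0) -> (11.3,0) [heading=0, move]
  BK 4.9: (11.3,0) -> (6.4,0) [heading=0, move]
  -- iteration 2/5 --
  PU: pen up
  PU: pen up
  FD 11.3: (6.4,0) -> (17.7,0) [heading=0, move]
  BK 4.9: (17.7,0) -> (12.8,0) [heading=0, move]
  -- iteration 3/5 --
  PU: pen up
  PU: pen up
  FD 11.3: (12.8,0) -> (24.1,0) [heading=0, move]
  BK 4.9: (24.1,0) -> (19.2,0) [heading=0, move]
  -- iteration 4/5 --
  PU: pen up
  PU: pen up
  FD 11.3: (19.2,0) -> (30.5,0) [heading=0, move]
  BK 4.9: (30.5,0) -> (25.6,0) [heading=0, move]
  -- iteration 5/5 --
  PU: pen up
  PU: pen up
  FD 11.3: (25.6,0) -> (36.9,0) [heading=0, move]
  BK 4.9: (36.9,0) -> (32,0) [heading=0, move]
]
Final: pos=(32,0), heading=0, 0 segment(s) drawn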